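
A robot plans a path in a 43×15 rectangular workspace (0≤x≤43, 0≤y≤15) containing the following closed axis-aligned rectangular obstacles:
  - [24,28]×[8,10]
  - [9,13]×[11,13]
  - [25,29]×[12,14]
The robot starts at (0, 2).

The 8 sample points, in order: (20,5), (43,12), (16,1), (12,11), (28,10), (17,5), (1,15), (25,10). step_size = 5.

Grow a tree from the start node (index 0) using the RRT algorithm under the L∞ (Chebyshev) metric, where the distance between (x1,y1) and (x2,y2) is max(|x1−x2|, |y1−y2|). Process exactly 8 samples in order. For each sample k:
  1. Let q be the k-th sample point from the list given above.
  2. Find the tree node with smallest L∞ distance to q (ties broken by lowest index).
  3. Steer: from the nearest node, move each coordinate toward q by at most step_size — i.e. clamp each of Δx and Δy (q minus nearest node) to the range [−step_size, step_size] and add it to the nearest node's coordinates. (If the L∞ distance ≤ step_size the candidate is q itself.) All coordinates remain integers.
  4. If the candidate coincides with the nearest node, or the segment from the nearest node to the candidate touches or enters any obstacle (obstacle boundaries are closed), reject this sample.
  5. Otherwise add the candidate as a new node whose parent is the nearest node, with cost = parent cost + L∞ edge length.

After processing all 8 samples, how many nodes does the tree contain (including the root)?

Node count: 6

1. q=(20,5) nearest=0 d=20 new=(5,5) → add node 1 parent=0 cost=5
2. q=(43,12) nearest=1 d=38 new=(10,10) → add node 2 parent=1 cost=10
3. q=(16,1) nearest=2 d=9 new=(15,5) → add node 3 parent=2 cost=15
4. q=(12,11) nearest=2 d=2 new=(12,11) → blocked by [9,13]×[11,13], reject
5. q=(28,10) nearest=3 d=13 new=(20,10) → add node 4 parent=3 cost=20
6. q=(17,5) nearest=3 d=2 new=(17,5) → add node 5 parent=3 cost=17
7. q=(1,15) nearest=2 d=9 new=(5,15) → blocked by [9,13]×[11,13], reject
8. q=(25,10) nearest=4 d=5 new=(25,10) → blocked by [24,28]×[8,10], reject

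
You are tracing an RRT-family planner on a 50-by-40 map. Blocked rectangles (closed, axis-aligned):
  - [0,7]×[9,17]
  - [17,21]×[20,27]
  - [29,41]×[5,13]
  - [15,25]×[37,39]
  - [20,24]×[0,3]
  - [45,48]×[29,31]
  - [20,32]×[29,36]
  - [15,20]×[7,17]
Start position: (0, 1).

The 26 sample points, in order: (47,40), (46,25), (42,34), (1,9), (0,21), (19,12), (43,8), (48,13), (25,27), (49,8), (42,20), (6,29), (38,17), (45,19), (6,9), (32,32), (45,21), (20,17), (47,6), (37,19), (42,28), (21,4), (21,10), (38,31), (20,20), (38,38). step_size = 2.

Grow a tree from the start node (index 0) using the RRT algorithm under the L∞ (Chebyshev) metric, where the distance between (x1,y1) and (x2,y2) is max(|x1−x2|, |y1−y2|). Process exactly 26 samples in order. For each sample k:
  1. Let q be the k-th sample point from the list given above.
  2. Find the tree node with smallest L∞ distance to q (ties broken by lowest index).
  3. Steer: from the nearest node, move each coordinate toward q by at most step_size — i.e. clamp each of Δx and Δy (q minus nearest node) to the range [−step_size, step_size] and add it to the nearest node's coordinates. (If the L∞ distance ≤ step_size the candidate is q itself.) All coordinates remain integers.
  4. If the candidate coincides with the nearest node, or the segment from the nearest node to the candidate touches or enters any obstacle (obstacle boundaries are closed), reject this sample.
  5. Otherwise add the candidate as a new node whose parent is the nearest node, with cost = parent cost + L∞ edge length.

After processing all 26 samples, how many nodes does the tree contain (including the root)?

1. q=(47,40) nearest=0 d=47 new=(2,3) → add node 1 parent=0 cost=2
2. q=(46,25) nearest=1 d=44 new=(4,5) → add node 2 parent=1 cost=4
3. q=(42,34) nearest=2 d=38 new=(6,7) → add node 3 parent=2 cost=6
4. q=(1,9) nearest=2 d=4 new=(2,7) → add node 4 parent=2 cost=6
5. q=(0,21) nearest=3 d=14 new=(4,9) → blocked by [0,7]×[9,17], reject
6. q=(19,12) nearest=3 d=13 new=(8,9) → add node 5 parent=3 cost=8
7. q=(43,8) nearest=5 d=35 new=(10,8) → add node 6 parent=5 cost=10
8. q=(48,13) nearest=6 d=38 new=(12,10) → add node 7 parent=6 cost=12
9. q=(25,27) nearest=7 d=17 new=(14,12) → add node 8 parent=7 cost=14
10. q=(49,8) nearest=8 d=35 new=(16,10) → blocked by [15,20]×[7,17], reject
11. q=(42,20) nearest=8 d=28 new=(16,14) → blocked by [15,20]×[7,17], reject
12. q=(6,29) nearest=8 d=17 new=(12,14) → add node 9 parent=8 cost=16
13. q=(38,17) nearest=8 d=24 new=(16,14) → blocked by [15,20]×[7,17], reject
14. q=(45,19) nearest=8 d=31 new=(16,14) → blocked by [15,20]×[7,17], reject
15. q=(6,9) nearest=3 d=2 new=(6,9) → blocked by [0,7]×[9,17], reject
16. q=(32,32) nearest=8 d=20 new=(16,14) → blocked by [15,20]×[7,17], reject
17. q=(45,21) nearest=8 d=31 new=(16,14) → blocked by [15,20]×[7,17], reject
18. q=(20,17) nearest=8 d=6 new=(16,14) → blocked by [15,20]×[7,17], reject
19. q=(47,6) nearest=8 d=33 new=(16,10) → blocked by [15,20]×[7,17], reject
20. q=(37,19) nearest=8 d=23 new=(16,14) → blocked by [15,20]×[7,17], reject
21. q=(42,28) nearest=8 d=28 new=(16,14) → blocked by [15,20]×[7,17], reject
22. q=(21,4) nearest=8 d=8 new=(16,10) → blocked by [15,20]×[7,17], reject
23. q=(21,10) nearest=8 d=7 new=(16,10) → blocked by [15,20]×[7,17], reject
24. q=(38,31) nearest=8 d=24 new=(16,14) → blocked by [15,20]×[7,17], reject
25. q=(20,20) nearest=8 d=8 new=(16,14) → blocked by [15,20]×[7,17], reject
26. q=(38,38) nearest=8 d=26 new=(16,14) → blocked by [15,20]×[7,17], reject

Node count: 10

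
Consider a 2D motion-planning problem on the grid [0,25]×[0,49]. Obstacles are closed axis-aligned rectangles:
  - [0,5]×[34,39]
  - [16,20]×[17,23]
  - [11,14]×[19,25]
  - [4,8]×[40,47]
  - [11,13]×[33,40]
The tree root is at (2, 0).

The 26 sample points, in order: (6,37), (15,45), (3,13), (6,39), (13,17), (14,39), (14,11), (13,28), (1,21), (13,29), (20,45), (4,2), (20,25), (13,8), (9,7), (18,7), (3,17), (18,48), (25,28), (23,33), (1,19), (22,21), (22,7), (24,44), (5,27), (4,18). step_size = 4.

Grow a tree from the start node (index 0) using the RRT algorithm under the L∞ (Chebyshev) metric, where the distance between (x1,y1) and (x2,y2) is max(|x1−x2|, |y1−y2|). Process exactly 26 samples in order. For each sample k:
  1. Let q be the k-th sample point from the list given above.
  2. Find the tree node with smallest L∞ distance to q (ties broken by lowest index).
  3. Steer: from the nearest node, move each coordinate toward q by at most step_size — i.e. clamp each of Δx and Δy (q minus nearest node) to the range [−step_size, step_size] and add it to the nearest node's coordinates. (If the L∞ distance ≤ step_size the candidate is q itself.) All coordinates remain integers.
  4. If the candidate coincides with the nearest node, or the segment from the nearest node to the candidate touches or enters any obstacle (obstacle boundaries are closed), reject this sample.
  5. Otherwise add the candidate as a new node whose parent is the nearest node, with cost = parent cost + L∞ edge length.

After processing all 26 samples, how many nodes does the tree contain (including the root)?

1. q=(6,37) nearest=0 d=37 new=(6,4) → add node 1 parent=0 cost=4
2. q=(15,45) nearest=1 d=41 new=(10,8) → add node 2 parent=1 cost=8
3. q=(3,13) nearest=2 d=7 new=(6,12) → add node 3 parent=2 cost=12
4. q=(6,39) nearest=3 d=27 new=(6,16) → add node 4 parent=3 cost=16
5. q=(13,17) nearest=3 d=7 new=(10,16) → add node 5 parent=3 cost=16
6. q=(14,39) nearest=4 d=23 new=(10,20) → add node 6 parent=4 cost=20
7. q=(14,11) nearest=2 d=4 new=(14,11) → add node 7 parent=2 cost=12
8. q=(13,28) nearest=6 d=8 new=(13,24) → blocked by [11,14]×[19,25], reject
9. q=(1,21) nearest=4 d=5 new=(2,20) → add node 8 parent=4 cost=20
10. q=(13,29) nearest=6 d=9 new=(13,24) → blocked by [11,14]×[19,25], reject
11. q=(20,45) nearest=6 d=25 new=(14,24) → blocked by [11,14]×[19,25], reject
12. q=(4,2) nearest=0 d=2 new=(4,2) → add node 9 parent=0 cost=2
13. q=(20,25) nearest=5 d=10 new=(14,20) → blocked by [11,14]×[19,25], reject
14. q=(13,8) nearest=2 d=3 new=(13,8) → add node 10 parent=2 cost=11
15. q=(9,7) nearest=2 d=1 new=(9,7) → add node 11 parent=2 cost=9
16. q=(18,7) nearest=7 d=4 new=(18,7) → add node 12 parent=7 cost=16
17. q=(3,17) nearest=4 d=3 new=(3,17) → add node 13 parent=4 cost=19
18. q=(18,48) nearest=6 d=28 new=(14,24) → blocked by [11,14]×[19,25], reject
19. q=(25,28) nearest=5 d=15 new=(14,20) → blocked by [11,14]×[19,25], reject
20. q=(23,33) nearest=6 d=13 new=(14,24) → blocked by [11,14]×[19,25], reject
21. q=(1,19) nearest=8 d=1 new=(1,19) → add node 14 parent=8 cost=21
22. q=(22,21) nearest=7 d=10 new=(18,15) → add node 15 parent=7 cost=16
23. q=(22,7) nearest=12 d=4 new=(22,7) → add node 16 parent=12 cost=20
24. q=(24,44) nearest=6 d=24 new=(14,24) → blocked by [11,14]×[19,25], reject
25. q=(5,27) nearest=6 d=7 new=(6,24) → add node 17 parent=6 cost=24
26. q=(4,18) nearest=13 d=1 new=(4,18) → add node 18 parent=13 cost=20

Node count: 19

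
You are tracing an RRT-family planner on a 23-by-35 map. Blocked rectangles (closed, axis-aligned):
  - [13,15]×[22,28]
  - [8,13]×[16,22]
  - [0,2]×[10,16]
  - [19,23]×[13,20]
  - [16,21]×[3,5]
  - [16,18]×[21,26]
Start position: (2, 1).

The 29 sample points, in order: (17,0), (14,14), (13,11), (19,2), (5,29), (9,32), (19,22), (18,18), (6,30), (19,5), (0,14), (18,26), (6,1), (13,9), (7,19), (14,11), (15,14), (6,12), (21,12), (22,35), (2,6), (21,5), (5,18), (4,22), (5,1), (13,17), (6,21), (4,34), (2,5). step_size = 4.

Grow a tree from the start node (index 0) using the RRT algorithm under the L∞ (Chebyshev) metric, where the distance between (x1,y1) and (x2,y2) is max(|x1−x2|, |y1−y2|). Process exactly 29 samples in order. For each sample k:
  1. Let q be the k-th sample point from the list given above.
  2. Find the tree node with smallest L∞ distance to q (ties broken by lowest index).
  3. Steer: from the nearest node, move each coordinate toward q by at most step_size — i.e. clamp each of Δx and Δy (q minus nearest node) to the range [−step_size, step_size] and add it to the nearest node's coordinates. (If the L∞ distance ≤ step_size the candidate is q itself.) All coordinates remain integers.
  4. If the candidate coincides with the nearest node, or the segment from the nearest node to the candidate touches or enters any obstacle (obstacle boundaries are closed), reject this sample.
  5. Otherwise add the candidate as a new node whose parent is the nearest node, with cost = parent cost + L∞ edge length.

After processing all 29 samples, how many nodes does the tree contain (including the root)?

1. q=(17,0) nearest=0 d=15 new=(6,0) → add node 1 parent=0 cost=4
2. q=(14,14) nearest=0 d=13 new=(6,5) → add node 2 parent=0 cost=4
3. q=(13,11) nearest=2 d=7 new=(10,9) → add node 3 parent=2 cost=8
4. q=(19,2) nearest=3 d=9 new=(14,5) → add node 4 parent=3 cost=12
5. q=(5,29) nearest=3 d=20 new=(6,13) → add node 5 parent=3 cost=12
6. q=(9,32) nearest=5 d=19 new=(9,17) → blocked by [8,13]×[16,22], reject
7. q=(19,22) nearest=3 d=13 new=(14,13) → add node 6 parent=3 cost=12
8. q=(18,18) nearest=6 d=5 new=(18,17) → add node 7 parent=6 cost=16
9. q=(6,30) nearest=7 d=13 new=(14,21) → add node 8 parent=7 cost=20
10. q=(19,5) nearest=4 d=5 new=(18,5) → blocked by [16,21]×[3,5], reject
11. q=(0,14) nearest=5 d=6 new=(2,14) → blocked by [0,2]×[10,16], reject
12. q=(18,26) nearest=8 d=5 new=(18,25) → blocked by [13,15]×[22,28], reject
13. q=(6,1) nearest=1 d=1 new=(6,1) → add node 9 parent=1 cost=5
14. q=(13,9) nearest=3 d=3 new=(13,9) → add node 10 parent=3 cost=11
15. q=(7,19) nearest=5 d=6 new=(7,17) → add node 11 parent=5 cost=16
16. q=(14,11) nearest=6 d=2 new=(14,11) → add node 12 parent=6 cost=14
17. q=(15,14) nearest=6 d=1 new=(15,14) → add node 13 parent=6 cost=13
18. q=(6,12) nearest=5 d=1 new=(6,12) → add node 14 parent=5 cost=13
19. q=(21,12) nearest=7 d=5 new=(21,13) → blocked by [19,23]×[13,20], reject
20. q=(22,35) nearest=8 d=14 new=(18,25) → blocked by [13,15]×[22,28], reject
21. q=(2,6) nearest=2 d=4 new=(2,6) → add node 15 parent=2 cost=8
22. q=(21,5) nearest=4 d=7 new=(18,5) → blocked by [16,21]×[3,5], reject
23. q=(5,18) nearest=11 d=2 new=(5,18) → add node 16 parent=11 cost=18
24. q=(4,22) nearest=16 d=4 new=(4,22) → add node 17 parent=16 cost=22
25. q=(5,1) nearest=1 d=1 new=(5,1) → add node 18 parent=1 cost=5
26. q=(13,17) nearest=13 d=3 new=(13,17) → blocked by [8,13]×[16,22], reject
27. q=(6,21) nearest=17 d=2 new=(6,21) → add node 19 parent=17 cost=24
28. q=(4,34) nearest=17 d=12 new=(4,26) → add node 20 parent=17 cost=26
29. q=(2,5) nearest=15 d=1 new=(2,5) → add node 21 parent=15 cost=9

Node count: 22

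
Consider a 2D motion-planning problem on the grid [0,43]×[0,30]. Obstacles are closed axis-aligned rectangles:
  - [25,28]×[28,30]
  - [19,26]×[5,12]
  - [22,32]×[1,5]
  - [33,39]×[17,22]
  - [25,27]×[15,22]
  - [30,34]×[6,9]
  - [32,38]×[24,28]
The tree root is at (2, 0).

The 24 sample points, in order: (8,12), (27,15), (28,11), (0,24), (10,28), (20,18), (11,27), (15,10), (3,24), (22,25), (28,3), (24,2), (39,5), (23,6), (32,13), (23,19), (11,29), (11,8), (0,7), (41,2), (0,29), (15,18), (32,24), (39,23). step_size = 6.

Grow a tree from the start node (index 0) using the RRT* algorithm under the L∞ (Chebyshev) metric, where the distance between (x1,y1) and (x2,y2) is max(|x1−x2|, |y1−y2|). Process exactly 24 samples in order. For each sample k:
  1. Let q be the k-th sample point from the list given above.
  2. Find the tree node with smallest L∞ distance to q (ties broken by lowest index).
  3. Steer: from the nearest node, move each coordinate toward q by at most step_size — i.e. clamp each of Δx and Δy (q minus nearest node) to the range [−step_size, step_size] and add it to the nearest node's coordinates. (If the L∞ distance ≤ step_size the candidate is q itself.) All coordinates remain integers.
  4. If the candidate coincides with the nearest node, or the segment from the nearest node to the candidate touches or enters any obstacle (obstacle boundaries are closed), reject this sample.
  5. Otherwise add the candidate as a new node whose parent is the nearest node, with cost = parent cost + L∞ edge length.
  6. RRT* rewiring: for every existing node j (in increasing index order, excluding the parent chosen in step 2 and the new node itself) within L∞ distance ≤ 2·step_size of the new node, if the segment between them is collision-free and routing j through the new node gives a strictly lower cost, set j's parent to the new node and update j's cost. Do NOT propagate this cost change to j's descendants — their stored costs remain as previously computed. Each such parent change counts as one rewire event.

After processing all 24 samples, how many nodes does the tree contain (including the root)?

1. q=(8,12) nearest=0 d=12 new=(8,6) → add node 1 parent=0 cost=6
2. q=(27,15) nearest=1 d=19 new=(14,12) → add node 2 parent=1 cost=12
3. q=(28,11) nearest=2 d=14 new=(20,11) → blocked by [19,26]×[5,12], reject
4. q=(0,24) nearest=2 d=14 new=(8,18) → add node 3 parent=2 cost=18
5. q=(10,28) nearest=3 d=10 new=(10,24) → add node 4 parent=3 cost=24
6. q=(20,18) nearest=2 d=6 new=(20,18) → add node 5 parent=2 cost=18
7. q=(11,27) nearest=4 d=3 new=(11,27) → add node 6 parent=4 cost=27
8. q=(15,10) nearest=2 d=2 new=(15,10) → add node 7 parent=2 cost=14
9. q=(3,24) nearest=3 d=6 new=(3,24) → add node 8 parent=3 cost=24
10. q=(22,25) nearest=5 d=7 new=(22,24) → add node 9 parent=5 cost=24
11. q=(28,3) nearest=7 d=13 new=(21,4) → blocked by [19,26]×[5,12], reject
12. q=(24,2) nearest=7 d=9 new=(21,4) → blocked by [19,26]×[5,12], reject
13. q=(39,5) nearest=5 d=19 new=(26,12) → blocked by [19,26]×[5,12], reject
14. q=(23,6) nearest=7 d=8 new=(21,6) → blocked by [19,26]×[5,12], reject
15. q=(32,13) nearest=9 d=11 new=(28,18) → blocked by [25,27]×[15,22], reject
16. q=(23,19) nearest=5 d=3 new=(23,19) → add node 10 parent=5 cost=21
17. q=(11,29) nearest=6 d=2 new=(11,29) → add node 11 parent=6 cost=29
18. q=(11,8) nearest=1 d=3 new=(11,8) → add node 12 parent=1 cost=9; rewire 7→12 (13<14)
19. q=(0,7) nearest=0 d=7 new=(0,6) → add node 13 parent=0 cost=6
20. q=(41,2) nearest=10 d=18 new=(29,13) → blocked by [25,27]×[15,22], reject
21. q=(0,29) nearest=8 d=5 new=(0,29) → add node 14 parent=8 cost=29
22. q=(15,18) nearest=5 d=5 new=(15,18) → add node 15 parent=5 cost=23
23. q=(32,24) nearest=10 d=9 new=(29,24) → blocked by [25,27]×[15,22], reject
24. q=(39,23) nearest=10 d=16 new=(29,23) → blocked by [25,27]×[15,22], reject

Node count: 16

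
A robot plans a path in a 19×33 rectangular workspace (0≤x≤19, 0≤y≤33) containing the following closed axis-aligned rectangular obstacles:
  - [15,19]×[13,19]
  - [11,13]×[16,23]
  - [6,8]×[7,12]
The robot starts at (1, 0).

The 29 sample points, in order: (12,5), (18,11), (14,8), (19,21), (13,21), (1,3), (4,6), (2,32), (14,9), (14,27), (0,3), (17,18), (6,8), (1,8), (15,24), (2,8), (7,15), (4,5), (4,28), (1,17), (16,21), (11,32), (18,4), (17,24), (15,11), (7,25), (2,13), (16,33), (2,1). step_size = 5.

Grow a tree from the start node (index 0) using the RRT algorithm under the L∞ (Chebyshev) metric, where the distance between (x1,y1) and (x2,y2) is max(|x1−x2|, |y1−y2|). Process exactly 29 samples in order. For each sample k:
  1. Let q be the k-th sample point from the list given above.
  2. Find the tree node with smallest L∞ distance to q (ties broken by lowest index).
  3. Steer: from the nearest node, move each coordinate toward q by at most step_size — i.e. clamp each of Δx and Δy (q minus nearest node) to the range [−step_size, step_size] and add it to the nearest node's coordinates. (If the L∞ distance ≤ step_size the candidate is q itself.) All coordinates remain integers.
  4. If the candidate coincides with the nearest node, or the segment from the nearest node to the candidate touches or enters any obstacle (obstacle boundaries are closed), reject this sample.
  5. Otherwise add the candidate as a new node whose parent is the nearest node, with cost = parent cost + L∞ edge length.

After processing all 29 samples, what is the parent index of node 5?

1. q=(12,5) nearest=0 d=11 new=(6,5) → add node 1 parent=0 cost=5
2. q=(18,11) nearest=1 d=12 new=(11,10) → blocked by [6,8]×[7,12], reject
3. q=(14,8) nearest=1 d=8 new=(11,8) → add node 2 parent=1 cost=10
4. q=(19,21) nearest=2 d=13 new=(16,13) → blocked by [15,19]×[13,19], reject
5. q=(13,21) nearest=2 d=13 new=(13,13) → add node 3 parent=2 cost=15
6. q=(1,3) nearest=0 d=3 new=(1,3) → add node 4 parent=0 cost=3
7. q=(4,6) nearest=1 d=2 new=(4,6) → add node 5 parent=1 cost=7
8. q=(2,32) nearest=3 d=19 new=(8,18) → add node 6 parent=3 cost=20
9. q=(14,9) nearest=2 d=3 new=(14,9) → add node 7 parent=2 cost=13
10. q=(14,27) nearest=6 d=9 new=(13,23) → blocked by [11,13]×[16,23], reject
11. q=(0,3) nearest=4 d=1 new=(0,3) → add node 8 parent=4 cost=4
12. q=(17,18) nearest=3 d=5 new=(17,18) → blocked by [15,19]×[13,19], reject
13. q=(6,8) nearest=5 d=2 new=(6,8) → blocked by [6,8]×[7,12], reject
14. q=(1,8) nearest=5 d=3 new=(1,8) → add node 9 parent=5 cost=10
15. q=(15,24) nearest=6 d=7 new=(13,23) → blocked by [11,13]×[16,23], reject
16. q=(2,8) nearest=9 d=1 new=(2,8) → add node 10 parent=9 cost=11
17. q=(7,15) nearest=6 d=3 new=(7,15) → add node 11 parent=6 cost=23
18. q=(4,5) nearest=5 d=1 new=(4,5) → add node 12 parent=5 cost=8
19. q=(4,28) nearest=6 d=10 new=(4,23) → add node 13 parent=6 cost=25
20. q=(1,17) nearest=11 d=6 new=(2,17) → add node 14 parent=11 cost=28
21. q=(16,21) nearest=3 d=8 new=(16,18) → blocked by [15,19]×[13,19], reject
22. q=(11,32) nearest=13 d=9 new=(9,28) → add node 15 parent=13 cost=30
23. q=(18,4) nearest=7 d=5 new=(18,4) → add node 16 parent=7 cost=18
24. q=(17,24) nearest=15 d=8 new=(14,24) → add node 17 parent=15 cost=35
25. q=(15,11) nearest=3 d=2 new=(15,11) → add node 18 parent=3 cost=17
26. q=(7,25) nearest=13 d=3 new=(7,25) → add node 19 parent=13 cost=28
27. q=(2,13) nearest=14 d=4 new=(2,13) → add node 20 parent=14 cost=32
28. q=(16,33) nearest=15 d=7 new=(14,33) → add node 21 parent=15 cost=35
29. q=(2,1) nearest=0 d=1 new=(2,1) → add node 22 parent=0 cost=1

Parent of node 5: 1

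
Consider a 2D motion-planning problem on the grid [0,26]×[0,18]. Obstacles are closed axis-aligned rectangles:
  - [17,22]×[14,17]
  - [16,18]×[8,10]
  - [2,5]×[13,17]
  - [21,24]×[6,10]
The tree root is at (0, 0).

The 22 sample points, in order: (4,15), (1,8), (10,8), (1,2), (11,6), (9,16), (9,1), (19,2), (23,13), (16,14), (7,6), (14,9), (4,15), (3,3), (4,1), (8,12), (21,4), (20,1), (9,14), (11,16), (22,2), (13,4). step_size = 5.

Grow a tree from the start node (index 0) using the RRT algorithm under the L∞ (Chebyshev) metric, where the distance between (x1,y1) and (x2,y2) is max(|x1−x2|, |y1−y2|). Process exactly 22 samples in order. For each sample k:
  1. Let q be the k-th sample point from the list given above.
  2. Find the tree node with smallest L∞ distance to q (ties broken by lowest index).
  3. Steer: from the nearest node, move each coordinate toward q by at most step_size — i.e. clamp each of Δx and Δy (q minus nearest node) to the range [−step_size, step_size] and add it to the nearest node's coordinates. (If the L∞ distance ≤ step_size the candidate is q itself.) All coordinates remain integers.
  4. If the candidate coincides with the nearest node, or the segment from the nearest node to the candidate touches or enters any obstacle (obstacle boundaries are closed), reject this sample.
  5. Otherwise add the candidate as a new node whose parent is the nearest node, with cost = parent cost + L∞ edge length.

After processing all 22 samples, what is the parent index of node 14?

Parent of node 14: 6

1. q=(4,15) nearest=0 d=15 new=(4,5) → add node 1 parent=0 cost=5
2. q=(1,8) nearest=1 d=3 new=(1,8) → add node 2 parent=1 cost=8
3. q=(10,8) nearest=1 d=6 new=(9,8) → add node 3 parent=1 cost=10
4. q=(1,2) nearest=0 d=2 new=(1,2) → add node 4 parent=0 cost=2
5. q=(11,6) nearest=3 d=2 new=(11,6) → add node 5 parent=3 cost=12
6. q=(9,16) nearest=2 d=8 new=(6,13) → add node 6 parent=2 cost=13
7. q=(9,1) nearest=1 d=5 new=(9,1) → add node 7 parent=1 cost=10
8. q=(19,2) nearest=5 d=8 new=(16,2) → add node 8 parent=5 cost=17
9. q=(23,13) nearest=8 d=11 new=(21,7) → blocked by [21,24]×[6,10], reject
10. q=(16,14) nearest=3 d=7 new=(14,13) → add node 9 parent=3 cost=15
11. q=(7,6) nearest=3 d=2 new=(7,6) → add node 10 parent=3 cost=12
12. q=(14,9) nearest=5 d=3 new=(14,9) → add node 11 parent=5 cost=15
13. q=(4,15) nearest=6 d=2 new=(4,15) → blocked by [2,5]×[13,17], reject
14. q=(3,3) nearest=1 d=2 new=(3,3) → add node 12 parent=1 cost=7
15. q=(4,1) nearest=12 d=2 new=(4,1) → add node 13 parent=12 cost=9
16. q=(8,12) nearest=6 d=2 new=(8,12) → add node 14 parent=6 cost=15
17. q=(21,4) nearest=8 d=5 new=(21,4) → add node 15 parent=8 cost=22
18. q=(20,1) nearest=15 d=3 new=(20,1) → add node 16 parent=15 cost=25
19. q=(9,14) nearest=14 d=2 new=(9,14) → add node 17 parent=14 cost=17
20. q=(11,16) nearest=17 d=2 new=(11,16) → add node 18 parent=17 cost=19
21. q=(22,2) nearest=15 d=2 new=(22,2) → add node 19 parent=15 cost=24
22. q=(13,4) nearest=5 d=2 new=(13,4) → add node 20 parent=5 cost=14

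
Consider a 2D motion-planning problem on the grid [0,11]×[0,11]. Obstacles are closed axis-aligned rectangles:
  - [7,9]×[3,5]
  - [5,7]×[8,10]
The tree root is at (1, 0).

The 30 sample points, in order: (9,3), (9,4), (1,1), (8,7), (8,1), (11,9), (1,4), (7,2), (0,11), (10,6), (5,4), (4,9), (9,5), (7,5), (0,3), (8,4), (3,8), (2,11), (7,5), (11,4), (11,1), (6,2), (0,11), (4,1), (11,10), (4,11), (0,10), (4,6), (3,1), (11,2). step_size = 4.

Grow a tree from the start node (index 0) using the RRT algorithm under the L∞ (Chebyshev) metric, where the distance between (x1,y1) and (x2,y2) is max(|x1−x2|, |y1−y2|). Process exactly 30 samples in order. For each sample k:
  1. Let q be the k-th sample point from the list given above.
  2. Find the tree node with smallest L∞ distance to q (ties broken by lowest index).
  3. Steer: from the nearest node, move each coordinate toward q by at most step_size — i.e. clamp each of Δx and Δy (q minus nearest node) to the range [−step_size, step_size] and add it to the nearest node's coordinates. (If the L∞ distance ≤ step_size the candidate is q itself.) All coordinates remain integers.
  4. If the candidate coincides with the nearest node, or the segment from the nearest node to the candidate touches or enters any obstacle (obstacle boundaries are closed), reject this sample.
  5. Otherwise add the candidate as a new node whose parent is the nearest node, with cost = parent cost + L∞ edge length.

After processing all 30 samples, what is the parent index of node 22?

Parent of node 22: 10

1. q=(9,3) nearest=0 d=8 new=(5,3) → add node 1 parent=0 cost=4
2. q=(9,4) nearest=1 d=4 new=(9,4) → blocked by [7,9]×[3,5], reject
3. q=(1,1) nearest=0 d=1 new=(1,1) → add node 2 parent=0 cost=1
4. q=(8,7) nearest=1 d=4 new=(8,7) → add node 3 parent=1 cost=8
5. q=(8,1) nearest=1 d=3 new=(8,1) → add node 4 parent=1 cost=7
6. q=(11,9) nearest=3 d=3 new=(11,9) → add node 5 parent=3 cost=11
7. q=(1,4) nearest=2 d=3 new=(1,4) → add node 6 parent=2 cost=4
8. q=(7,2) nearest=4 d=1 new=(7,2) → add node 7 parent=4 cost=8
9. q=(0,11) nearest=6 d=7 new=(0,8) → add node 8 parent=6 cost=8
10. q=(10,6) nearest=3 d=2 new=(10,6) → add node 9 parent=3 cost=10
11. q=(5,4) nearest=1 d=1 new=(5,4) → add node 10 parent=1 cost=5
12. q=(4,9) nearest=3 d=4 new=(4,9) → blocked by [5,7]×[8,10], reject
13. q=(9,5) nearest=9 d=1 new=(9,5) → blocked by [7,9]×[3,5], reject
14. q=(7,5) nearest=1 d=2 new=(7,5) → blocked by [7,9]×[3,5], reject
15. q=(0,3) nearest=6 d=1 new=(0,3) → add node 11 parent=6 cost=5
16. q=(8,4) nearest=7 d=2 new=(8,4) → blocked by [7,9]×[3,5], reject
17. q=(3,8) nearest=8 d=3 new=(3,8) → add node 12 parent=8 cost=11
18. q=(2,11) nearest=8 d=3 new=(2,11) → add node 13 parent=8 cost=11
19. q=(7,5) nearest=1 d=2 new=(7,5) → blocked by [7,9]×[3,5], reject
20. q=(11,4) nearest=9 d=2 new=(11,4) → add node 14 parent=9 cost=12
21. q=(11,1) nearest=4 d=3 new=(11,1) → add node 15 parent=4 cost=10
22. q=(6,2) nearest=1 d=1 new=(6,2) → add node 16 parent=1 cost=5
23. q=(0,11) nearest=13 d=2 new=(0,11) → add node 17 parent=13 cost=13
24. q=(4,1) nearest=1 d=2 new=(4,1) → add node 18 parent=1 cost=6
25. q=(11,10) nearest=5 d=1 new=(11,10) → add node 19 parent=5 cost=12
26. q=(4,11) nearest=13 d=2 new=(4,11) → add node 20 parent=13 cost=13
27. q=(0,10) nearest=17 d=1 new=(0,10) → add node 21 parent=17 cost=14
28. q=(4,6) nearest=10 d=2 new=(4,6) → add node 22 parent=10 cost=7
29. q=(3,1) nearest=18 d=1 new=(3,1) → add node 23 parent=18 cost=7
30. q=(11,2) nearest=15 d=1 new=(11,2) → add node 24 parent=15 cost=11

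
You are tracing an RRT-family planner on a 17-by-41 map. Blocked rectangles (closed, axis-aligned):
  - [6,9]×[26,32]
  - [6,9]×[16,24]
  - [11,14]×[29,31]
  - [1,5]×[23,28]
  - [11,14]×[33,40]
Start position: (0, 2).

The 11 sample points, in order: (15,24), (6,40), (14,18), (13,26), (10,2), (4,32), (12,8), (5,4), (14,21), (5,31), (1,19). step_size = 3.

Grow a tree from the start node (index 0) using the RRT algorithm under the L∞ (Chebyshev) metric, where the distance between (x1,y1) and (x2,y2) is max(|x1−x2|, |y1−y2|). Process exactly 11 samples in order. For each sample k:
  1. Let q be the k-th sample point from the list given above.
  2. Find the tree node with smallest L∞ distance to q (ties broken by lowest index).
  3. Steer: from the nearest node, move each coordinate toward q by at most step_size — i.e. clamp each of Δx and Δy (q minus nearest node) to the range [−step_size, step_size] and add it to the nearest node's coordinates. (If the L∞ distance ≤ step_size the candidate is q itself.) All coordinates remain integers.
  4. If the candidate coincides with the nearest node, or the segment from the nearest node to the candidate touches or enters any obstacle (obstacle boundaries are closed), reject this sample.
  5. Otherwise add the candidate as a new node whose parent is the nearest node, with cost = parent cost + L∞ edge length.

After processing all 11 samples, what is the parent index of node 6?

Parent of node 6: 3

1. q=(15,24) nearest=0 d=22 new=(3,5) → add node 1 parent=0 cost=3
2. q=(6,40) nearest=1 d=35 new=(6,8) → add node 2 parent=1 cost=6
3. q=(14,18) nearest=2 d=10 new=(9,11) → add node 3 parent=2 cost=9
4. q=(13,26) nearest=3 d=15 new=(12,14) → add node 4 parent=3 cost=12
5. q=(10,2) nearest=2 d=6 new=(9,5) → add node 5 parent=2 cost=9
6. q=(4,32) nearest=4 d=18 new=(9,17) → blocked by [6,9]×[16,24], reject
7. q=(12,8) nearest=3 d=3 new=(12,8) → add node 6 parent=3 cost=12
8. q=(5,4) nearest=1 d=2 new=(5,4) → add node 7 parent=1 cost=5
9. q=(14,21) nearest=4 d=7 new=(14,17) → add node 8 parent=4 cost=15
10. q=(5,31) nearest=8 d=14 new=(11,20) → add node 9 parent=8 cost=18
11. q=(1,19) nearest=3 d=8 new=(6,14) → add node 10 parent=3 cost=12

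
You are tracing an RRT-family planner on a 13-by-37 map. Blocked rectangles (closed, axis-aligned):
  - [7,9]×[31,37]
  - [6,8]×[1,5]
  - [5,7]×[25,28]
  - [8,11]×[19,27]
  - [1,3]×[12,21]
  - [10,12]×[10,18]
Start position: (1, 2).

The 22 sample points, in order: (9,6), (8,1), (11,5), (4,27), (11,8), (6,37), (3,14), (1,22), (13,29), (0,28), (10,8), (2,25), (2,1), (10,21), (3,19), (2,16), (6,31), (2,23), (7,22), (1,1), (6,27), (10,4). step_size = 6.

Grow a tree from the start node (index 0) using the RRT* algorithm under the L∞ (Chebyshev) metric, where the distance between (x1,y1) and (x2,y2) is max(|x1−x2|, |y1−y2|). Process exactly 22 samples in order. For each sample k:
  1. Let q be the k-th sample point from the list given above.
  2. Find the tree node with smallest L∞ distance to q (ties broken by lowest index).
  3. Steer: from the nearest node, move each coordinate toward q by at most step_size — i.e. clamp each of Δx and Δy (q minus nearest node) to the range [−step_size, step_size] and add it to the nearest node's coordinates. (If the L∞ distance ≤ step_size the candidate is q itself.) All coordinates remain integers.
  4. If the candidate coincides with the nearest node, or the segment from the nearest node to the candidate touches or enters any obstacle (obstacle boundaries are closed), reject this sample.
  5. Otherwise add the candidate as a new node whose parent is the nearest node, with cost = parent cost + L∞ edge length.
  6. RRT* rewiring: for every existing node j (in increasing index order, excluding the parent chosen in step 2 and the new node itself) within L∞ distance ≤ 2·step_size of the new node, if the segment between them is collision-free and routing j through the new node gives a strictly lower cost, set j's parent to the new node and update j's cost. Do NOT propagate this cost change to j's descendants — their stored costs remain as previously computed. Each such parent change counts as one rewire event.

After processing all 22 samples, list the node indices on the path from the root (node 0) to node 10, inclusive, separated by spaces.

1. q=(9,6) nearest=0 d=8 new=(7,6) → add node 1 parent=0 cost=6
2. q=(8,1) nearest=1 d=5 new=(8,1) → blocked by [6,8]×[1,5], reject
3. q=(11,5) nearest=1 d=4 new=(11,5) → add node 2 parent=1 cost=10
4. q=(4,27) nearest=1 d=21 new=(4,12) → add node 3 parent=1 cost=12
5. q=(11,8) nearest=2 d=3 new=(11,8) → add node 4 parent=2 cost=13
6. q=(6,37) nearest=3 d=25 new=(6,18) → add node 5 parent=3 cost=18
7. q=(3,14) nearest=3 d=2 new=(3,14) → blocked by [1,3]×[12,21], reject
8. q=(1,22) nearest=5 d=5 new=(1,22) → blocked by [1,3]×[12,21], reject
9. q=(13,29) nearest=5 d=11 new=(12,24) → blocked by [8,11]×[19,27], reject
10. q=(0,28) nearest=5 d=10 new=(0,24) → blocked by [1,3]×[12,21], reject
11. q=(10,8) nearest=4 d=1 new=(10,8) → add node 6 parent=4 cost=14
12. q=(2,25) nearest=5 d=7 new=(2,24) → add node 7 parent=5 cost=24
13. q=(2,1) nearest=0 d=1 new=(2,1) → add node 8 parent=0 cost=1
14. q=(10,21) nearest=5 d=4 new=(10,21) → blocked by [8,11]×[19,27], reject
15. q=(3,19) nearest=5 d=3 new=(3,19) → blocked by [1,3]×[12,21], reject
16. q=(2,16) nearest=3 d=4 new=(2,16) → blocked by [1,3]×[12,21], reject
17. q=(6,31) nearest=7 d=7 new=(6,30) → add node 9 parent=7 cost=30
18. q=(2,23) nearest=7 d=1 new=(2,23) → add node 10 parent=7 cost=25
19. q=(7,22) nearest=5 d=4 new=(7,22) → add node 11 parent=5 cost=22
20. q=(1,1) nearest=0 d=1 new=(1,1) → add node 12 parent=0 cost=1
21. q=(6,27) nearest=9 d=3 new=(6,27) → blocked by [5,7]×[25,28], reject
22. q=(10,4) nearest=2 d=1 new=(10,4) → add node 13 parent=2 cost=11

Path: 0 1 3 5 7 10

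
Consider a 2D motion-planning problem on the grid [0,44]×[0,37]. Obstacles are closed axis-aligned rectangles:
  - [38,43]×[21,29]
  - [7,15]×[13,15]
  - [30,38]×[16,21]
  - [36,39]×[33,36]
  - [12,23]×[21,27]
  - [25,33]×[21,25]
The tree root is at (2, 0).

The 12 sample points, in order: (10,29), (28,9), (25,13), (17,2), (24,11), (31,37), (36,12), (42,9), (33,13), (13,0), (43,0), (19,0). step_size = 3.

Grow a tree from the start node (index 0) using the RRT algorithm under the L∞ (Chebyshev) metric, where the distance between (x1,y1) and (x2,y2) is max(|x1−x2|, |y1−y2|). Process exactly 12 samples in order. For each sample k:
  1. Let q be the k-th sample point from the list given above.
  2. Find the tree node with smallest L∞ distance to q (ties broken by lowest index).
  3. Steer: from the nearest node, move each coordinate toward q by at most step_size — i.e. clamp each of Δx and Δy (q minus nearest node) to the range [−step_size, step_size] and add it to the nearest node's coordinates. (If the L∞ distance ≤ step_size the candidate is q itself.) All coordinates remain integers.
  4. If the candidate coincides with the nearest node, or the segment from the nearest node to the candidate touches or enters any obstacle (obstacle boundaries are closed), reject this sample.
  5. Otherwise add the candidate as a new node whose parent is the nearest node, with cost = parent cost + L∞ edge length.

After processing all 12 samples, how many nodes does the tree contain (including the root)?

1. q=(10,29) nearest=0 d=29 new=(5,3) → add node 1 parent=0 cost=3
2. q=(28,9) nearest=1 d=23 new=(8,6) → add node 2 parent=1 cost=6
3. q=(25,13) nearest=2 d=17 new=(11,9) → add node 3 parent=2 cost=9
4. q=(17,2) nearest=3 d=7 new=(14,6) → add node 4 parent=3 cost=12
5. q=(24,11) nearest=4 d=10 new=(17,9) → add node 5 parent=4 cost=15
6. q=(31,37) nearest=3 d=28 new=(14,12) → add node 6 parent=3 cost=12
7. q=(36,12) nearest=5 d=19 new=(20,12) → add node 7 parent=5 cost=18
8. q=(42,9) nearest=7 d=22 new=(23,9) → add node 8 parent=7 cost=21
9. q=(33,13) nearest=8 d=10 new=(26,12) → add node 9 parent=8 cost=24
10. q=(13,0) nearest=2 d=6 new=(11,3) → add node 10 parent=2 cost=9
11. q=(43,0) nearest=9 d=17 new=(29,9) → add node 11 parent=9 cost=27
12. q=(19,0) nearest=4 d=6 new=(17,3) → add node 12 parent=4 cost=15

Node count: 13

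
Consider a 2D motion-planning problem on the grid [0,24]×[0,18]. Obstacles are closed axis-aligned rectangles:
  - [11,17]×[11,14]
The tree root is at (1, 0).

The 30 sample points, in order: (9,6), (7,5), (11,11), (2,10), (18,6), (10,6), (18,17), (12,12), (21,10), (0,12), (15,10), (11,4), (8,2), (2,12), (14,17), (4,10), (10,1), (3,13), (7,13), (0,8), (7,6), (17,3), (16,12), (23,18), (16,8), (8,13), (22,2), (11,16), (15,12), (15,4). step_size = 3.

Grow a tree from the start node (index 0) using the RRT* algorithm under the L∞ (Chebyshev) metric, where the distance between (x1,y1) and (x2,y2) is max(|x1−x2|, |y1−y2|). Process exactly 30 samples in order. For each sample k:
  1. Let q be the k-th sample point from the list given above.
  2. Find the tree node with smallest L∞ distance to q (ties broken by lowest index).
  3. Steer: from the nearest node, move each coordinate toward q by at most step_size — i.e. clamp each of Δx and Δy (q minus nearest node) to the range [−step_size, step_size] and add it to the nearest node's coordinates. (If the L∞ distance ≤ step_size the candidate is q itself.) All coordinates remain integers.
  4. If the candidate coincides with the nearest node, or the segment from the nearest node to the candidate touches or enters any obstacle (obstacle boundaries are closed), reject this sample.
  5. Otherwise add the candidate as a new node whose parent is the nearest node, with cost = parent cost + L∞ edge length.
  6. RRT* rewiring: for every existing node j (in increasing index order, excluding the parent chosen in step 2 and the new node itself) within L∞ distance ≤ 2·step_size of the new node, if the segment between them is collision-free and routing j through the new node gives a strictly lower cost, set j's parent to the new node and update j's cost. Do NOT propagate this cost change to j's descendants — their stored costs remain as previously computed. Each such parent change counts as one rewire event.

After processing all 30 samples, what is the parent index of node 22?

Parent of node 22: 19

1. q=(9,6) nearest=0 d=8 new=(4,3) → add node 1 parent=0 cost=3
2. q=(7,5) nearest=1 d=3 new=(7,5) → add node 2 parent=1 cost=6
3. q=(11,11) nearest=2 d=6 new=(10,8) → add node 3 parent=2 cost=9
4. q=(2,10) nearest=2 d=5 new=(4,8) → add node 4 parent=2 cost=9
5. q=(18,6) nearest=3 d=8 new=(13,6) → add node 5 parent=3 cost=12
6. q=(10,6) nearest=3 d=2 new=(10,6) → add node 6 parent=3 cost=11
7. q=(18,17) nearest=3 d=9 new=(13,11) → blocked by [11,17]×[11,14], reject
8. q=(12,12) nearest=3 d=4 new=(12,11) → blocked by [11,17]×[11,14], reject
9. q=(21,10) nearest=5 d=8 new=(16,9) → add node 7 parent=5 cost=15
10. q=(0,12) nearest=4 d=4 new=(1,11) → add node 8 parent=4 cost=12
11. q=(15,10) nearest=7 d=1 new=(15,10) → add node 9 parent=7 cost=16
12. q=(11,4) nearest=5 d=2 new=(11,4) → add node 10 parent=5 cost=14
13. q=(8,2) nearest=2 d=3 new=(8,2) → add node 11 parent=2 cost=9; rewire 10→11 (12<14)
14. q=(2,12) nearest=8 d=1 new=(2,12) → add node 12 parent=8 cost=13
15. q=(14,17) nearest=9 d=7 new=(14,13) → blocked by [11,17]×[11,14], reject
16. q=(4,10) nearest=4 d=2 new=(4,10) → add node 13 parent=4 cost=11
17. q=(10,1) nearest=11 d=2 new=(10,1) → add node 14 parent=11 cost=11
18. q=(3,13) nearest=12 d=1 new=(3,13) → add node 15 parent=12 cost=14
19. q=(7,13) nearest=13 d=3 new=(7,13) → add node 16 parent=13 cost=14
20. q=(0,8) nearest=8 d=3 new=(0,8) → add node 17 parent=8 cost=15
21. q=(7,6) nearest=2 d=1 new=(7,6) → add node 18 parent=2 cost=7; rewire 6→18 (10<11); rewire 10→18 (11<12)
22. q=(17,3) nearest=5 d=4 new=(16,3) → add node 19 parent=5 cost=15
23. q=(16,12) nearest=9 d=2 new=(16,12) → blocked by [11,17]×[11,14], reject
24. q=(23,18) nearest=9 d=8 new=(18,13) → blocked by [11,17]×[11,14], reject
25. q=(16,8) nearest=7 d=1 new=(16,8) → add node 20 parent=7 cost=16
26. q=(8,13) nearest=16 d=1 new=(8,13) → add node 21 parent=16 cost=15
27. q=(22,2) nearest=19 d=6 new=(19,2) → add node 22 parent=19 cost=18
28. q=(11,16) nearest=21 d=3 new=(11,16) → add node 23 parent=21 cost=18
29. q=(15,12) nearest=9 d=2 new=(15,12) → blocked by [11,17]×[11,14], reject
30. q=(15,4) nearest=19 d=1 new=(15,4) → add node 24 parent=19 cost=16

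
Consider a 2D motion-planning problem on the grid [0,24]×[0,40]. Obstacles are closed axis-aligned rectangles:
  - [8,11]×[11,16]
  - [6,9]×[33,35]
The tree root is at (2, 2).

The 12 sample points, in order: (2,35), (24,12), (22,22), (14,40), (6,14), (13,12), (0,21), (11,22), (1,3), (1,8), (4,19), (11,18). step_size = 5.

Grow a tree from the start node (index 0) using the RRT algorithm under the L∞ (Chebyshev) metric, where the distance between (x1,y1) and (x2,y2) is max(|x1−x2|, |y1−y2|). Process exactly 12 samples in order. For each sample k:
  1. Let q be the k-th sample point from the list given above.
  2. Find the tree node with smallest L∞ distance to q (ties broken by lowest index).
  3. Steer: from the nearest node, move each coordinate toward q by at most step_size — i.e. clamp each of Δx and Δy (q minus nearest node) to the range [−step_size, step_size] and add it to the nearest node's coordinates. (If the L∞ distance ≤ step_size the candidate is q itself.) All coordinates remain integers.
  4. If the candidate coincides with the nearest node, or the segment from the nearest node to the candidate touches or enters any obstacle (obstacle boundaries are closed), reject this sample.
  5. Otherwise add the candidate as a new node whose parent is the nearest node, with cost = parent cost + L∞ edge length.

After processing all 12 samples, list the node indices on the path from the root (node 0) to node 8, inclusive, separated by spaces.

Path: 0 1 3 4 5 8

1. q=(2,35) nearest=0 d=33 new=(2,7) → add node 1 parent=0 cost=5
2. q=(24,12) nearest=0 d=22 new=(7,7) → add node 2 parent=0 cost=5
3. q=(22,22) nearest=2 d=15 new=(12,12) → blocked by [8,11]×[11,16], reject
4. q=(14,40) nearest=1 d=33 new=(7,12) → add node 3 parent=1 cost=10
5. q=(6,14) nearest=3 d=2 new=(6,14) → add node 4 parent=3 cost=12
6. q=(13,12) nearest=2 d=6 new=(12,12) → blocked by [8,11]×[11,16], reject
7. q=(0,21) nearest=4 d=7 new=(1,19) → add node 5 parent=4 cost=17
8. q=(11,22) nearest=4 d=8 new=(11,19) → blocked by [8,11]×[11,16], reject
9. q=(1,3) nearest=0 d=1 new=(1,3) → add node 6 parent=0 cost=1
10. q=(1,8) nearest=1 d=1 new=(1,8) → add node 7 parent=1 cost=6
11. q=(4,19) nearest=5 d=3 new=(4,19) → add node 8 parent=5 cost=20
12. q=(11,18) nearest=4 d=5 new=(11,18) → blocked by [8,11]×[11,16], reject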